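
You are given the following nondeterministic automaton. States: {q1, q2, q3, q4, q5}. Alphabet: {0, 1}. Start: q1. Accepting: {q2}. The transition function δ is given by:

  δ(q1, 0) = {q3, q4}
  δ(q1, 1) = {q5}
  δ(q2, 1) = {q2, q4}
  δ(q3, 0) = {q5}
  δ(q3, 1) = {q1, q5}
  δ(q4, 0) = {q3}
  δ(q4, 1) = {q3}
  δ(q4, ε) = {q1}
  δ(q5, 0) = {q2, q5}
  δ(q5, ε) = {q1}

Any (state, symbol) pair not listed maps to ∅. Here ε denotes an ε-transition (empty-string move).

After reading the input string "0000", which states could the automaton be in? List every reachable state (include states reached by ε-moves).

Start in {q1}.
Read '0': q1→{q3, q4}; union {q3, q4}; ε-closure = {q1, q3, q4}.
Read '0': q1→{q3, q4}, q3→{q5}, q4→{q3}; union {q3, q4, q5}; ε-closure = {q1, q3, q4, q5}.
Read '0': q1→{q3, q4}, q3→{q5}, q4→{q3}, q5→{q2, q5}; union {q2, q3, q4, q5}; ε-closure = {q1, q2, q3, q4, q5}.
Read '0': q1→{q3, q4}, q2→∅, q3→{q5}, q4→{q3}, q5→{q2, q5}; union {q2, q3, q4, q5}; ε-closure = {q1, q2, q3, q4, q5}.

{q1, q2, q3, q4, q5}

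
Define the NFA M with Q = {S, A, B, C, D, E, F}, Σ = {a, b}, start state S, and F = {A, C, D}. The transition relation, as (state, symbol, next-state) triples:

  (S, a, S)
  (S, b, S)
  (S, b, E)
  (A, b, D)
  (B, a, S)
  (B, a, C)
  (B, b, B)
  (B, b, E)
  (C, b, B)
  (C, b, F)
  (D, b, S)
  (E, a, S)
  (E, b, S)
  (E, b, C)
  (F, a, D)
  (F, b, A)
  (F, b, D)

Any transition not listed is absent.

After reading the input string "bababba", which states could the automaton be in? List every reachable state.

{S}

Start in {S}.
Read 'b': S→{S, E}; now {S, E}.
Read 'a': S→{S}, E→{S}; now {S}.
Read 'b': S→{S, E}; now {S, E}.
Read 'a': S→{S}, E→{S}; now {S}.
Read 'b': S→{S, E}; now {S, E}.
Read 'b': S→{S, E}, E→{S, C}; now {S, C, E}.
Read 'a': S→{S}, C→∅, E→{S}; now {S}.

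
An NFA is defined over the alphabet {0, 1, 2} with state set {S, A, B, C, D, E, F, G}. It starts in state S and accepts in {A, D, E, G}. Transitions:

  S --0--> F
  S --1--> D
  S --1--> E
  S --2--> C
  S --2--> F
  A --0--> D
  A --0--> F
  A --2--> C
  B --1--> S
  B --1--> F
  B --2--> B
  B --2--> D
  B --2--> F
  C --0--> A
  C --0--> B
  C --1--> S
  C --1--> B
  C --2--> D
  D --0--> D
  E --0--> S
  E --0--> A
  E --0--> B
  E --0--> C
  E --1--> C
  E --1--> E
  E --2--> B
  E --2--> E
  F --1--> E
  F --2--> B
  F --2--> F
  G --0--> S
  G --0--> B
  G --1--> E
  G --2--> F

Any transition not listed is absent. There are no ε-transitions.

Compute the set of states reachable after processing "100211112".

{B, C, D, E, F}

Start in {S}.
Read '1': S→{D, E}; now {D, E}.
Read '0': D→{D}, E→{S, A, B, C}; now {S, A, B, C, D}.
Read '0': S→{F}, A→{D, F}, B→∅, C→{A, B}, D→{D}; now {A, B, D, F}.
Read '2': A→{C}, B→{B, D, F}, D→∅, F→{B, F}; now {B, C, D, F}.
Read '1': B→{S, F}, C→{S, B}, D→∅, F→{E}; now {S, B, E, F}.
Read '1': S→{D, E}, B→{S, F}, E→{C, E}, F→{E}; now {S, C, D, E, F}.
Read '1': S→{D, E}, C→{S, B}, D→∅, E→{C, E}, F→{E}; now {S, B, C, D, E}.
Read '1': S→{D, E}, B→{S, F}, C→{S, B}, D→∅, E→{C, E}; now {S, B, C, D, E, F}.
Read '2': S→{C, F}, B→{B, D, F}, C→{D}, D→∅, E→{B, E}, F→{B, F}; now {B, C, D, E, F}.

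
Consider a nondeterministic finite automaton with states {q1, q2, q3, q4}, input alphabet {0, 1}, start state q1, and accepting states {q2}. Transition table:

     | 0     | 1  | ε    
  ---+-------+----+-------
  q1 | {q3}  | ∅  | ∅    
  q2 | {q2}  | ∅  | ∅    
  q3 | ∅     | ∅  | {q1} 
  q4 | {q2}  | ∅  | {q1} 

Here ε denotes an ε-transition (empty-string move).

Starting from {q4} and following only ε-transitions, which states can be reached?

Begin with {q4}.
ε-move q4 → q1; add q1.

{q1, q4}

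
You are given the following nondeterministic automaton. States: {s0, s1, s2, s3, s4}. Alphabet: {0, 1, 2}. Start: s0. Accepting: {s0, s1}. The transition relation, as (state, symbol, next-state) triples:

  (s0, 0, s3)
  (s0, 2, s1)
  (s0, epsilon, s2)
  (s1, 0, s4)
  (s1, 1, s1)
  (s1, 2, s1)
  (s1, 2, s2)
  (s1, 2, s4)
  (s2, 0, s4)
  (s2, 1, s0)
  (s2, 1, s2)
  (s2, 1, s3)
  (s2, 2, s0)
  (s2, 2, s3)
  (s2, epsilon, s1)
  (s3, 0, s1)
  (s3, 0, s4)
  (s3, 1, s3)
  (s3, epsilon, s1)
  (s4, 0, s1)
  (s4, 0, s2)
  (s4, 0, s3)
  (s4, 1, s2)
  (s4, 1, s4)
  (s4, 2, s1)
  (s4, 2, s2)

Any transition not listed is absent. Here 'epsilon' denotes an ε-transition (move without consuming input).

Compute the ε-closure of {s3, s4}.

{s1, s3, s4}

Begin with {s3, s4}.
ε-move s3 → s1; add s1.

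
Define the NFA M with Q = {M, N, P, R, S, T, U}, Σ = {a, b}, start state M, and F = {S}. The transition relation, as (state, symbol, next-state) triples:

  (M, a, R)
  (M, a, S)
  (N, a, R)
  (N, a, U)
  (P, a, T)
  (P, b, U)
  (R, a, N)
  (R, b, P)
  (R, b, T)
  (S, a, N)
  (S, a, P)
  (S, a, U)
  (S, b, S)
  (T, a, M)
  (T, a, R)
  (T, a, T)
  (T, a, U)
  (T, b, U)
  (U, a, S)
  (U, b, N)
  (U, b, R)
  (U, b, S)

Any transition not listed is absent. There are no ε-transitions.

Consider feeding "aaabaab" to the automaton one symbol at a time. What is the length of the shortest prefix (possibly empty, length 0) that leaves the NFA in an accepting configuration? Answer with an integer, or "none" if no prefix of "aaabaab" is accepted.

1

Start in {M}.
Read 'a': {M} → {R, S}.
None of the earlier sets intersect F, but {R, S} does.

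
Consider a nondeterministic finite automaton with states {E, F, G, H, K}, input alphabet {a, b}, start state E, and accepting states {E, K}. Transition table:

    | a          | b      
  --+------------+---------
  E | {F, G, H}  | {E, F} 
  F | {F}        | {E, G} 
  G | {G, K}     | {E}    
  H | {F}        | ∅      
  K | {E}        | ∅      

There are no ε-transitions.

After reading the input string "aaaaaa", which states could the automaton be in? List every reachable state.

{E, F, G, H, K}

Start in {E}.
Read 'a': {E} → {F, G, H}.
Read 'a': {F, G, H} → {F, G, K}.
Read 'a': {F, G, K} → {E, F, G, K}.
Read 'a': {E, F, G, K} → {E, F, G, H, K}.
Read 'a': {E, F, G, H, K} → {E, F, G, H, K}.
Read 'a': {E, F, G, H, K} → {E, F, G, H, K}.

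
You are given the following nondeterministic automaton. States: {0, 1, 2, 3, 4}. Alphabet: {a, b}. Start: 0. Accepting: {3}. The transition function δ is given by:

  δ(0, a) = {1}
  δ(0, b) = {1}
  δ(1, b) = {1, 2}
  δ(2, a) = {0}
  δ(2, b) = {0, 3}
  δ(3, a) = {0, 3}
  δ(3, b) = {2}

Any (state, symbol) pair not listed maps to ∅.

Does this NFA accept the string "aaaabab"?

Start in {0}.
Read 'a': 0→{1}; now {1}.
Read 'a': 1→∅; now ∅.
The set is empty and remains empty for the remaining 5 symbols.
The final set ∅ contains no accepting state.

No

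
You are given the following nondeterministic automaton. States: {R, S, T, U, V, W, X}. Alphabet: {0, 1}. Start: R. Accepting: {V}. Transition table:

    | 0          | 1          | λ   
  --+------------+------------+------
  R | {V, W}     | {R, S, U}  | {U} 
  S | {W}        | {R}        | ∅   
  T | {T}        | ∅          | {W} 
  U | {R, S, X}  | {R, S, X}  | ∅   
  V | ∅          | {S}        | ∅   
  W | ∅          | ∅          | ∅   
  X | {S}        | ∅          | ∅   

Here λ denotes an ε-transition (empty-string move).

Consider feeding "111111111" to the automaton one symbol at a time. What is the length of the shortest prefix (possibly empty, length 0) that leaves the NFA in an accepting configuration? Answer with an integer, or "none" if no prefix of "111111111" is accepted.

none

Start: ε-closure({R}) = {R, U}.
Read '1': R→{R, S, U}, U→{R, S, X}; now {R, S, U, X}.
Read '1': R→{R, S, U}, S→{R}, U→{R, S, X}, X→∅; now {R, S, U, X}.
Read '1': R→{R, S, U}, S→{R}, U→{R, S, X}, X→∅; now {R, S, U, X}.
Read '1': R→{R, S, U}, S→{R}, U→{R, S, X}, X→∅; now {R, S, U, X}.
Read '1': R→{R, S, U}, S→{R}, U→{R, S, X}, X→∅; now {R, S, U, X}.
Read '1': R→{R, S, U}, S→{R}, U→{R, S, X}, X→∅; now {R, S, U, X}.
Read '1': R→{R, S, U}, S→{R}, U→{R, S, X}, X→∅; now {R, S, U, X}.
Read '1': R→{R, S, U}, S→{R}, U→{R, S, X}, X→∅; now {R, S, U, X}.
Read '1': R→{R, S, U}, S→{R}, U→{R, S, X}, X→∅; now {R, S, U, X}.
No reachable set along the way intersects F.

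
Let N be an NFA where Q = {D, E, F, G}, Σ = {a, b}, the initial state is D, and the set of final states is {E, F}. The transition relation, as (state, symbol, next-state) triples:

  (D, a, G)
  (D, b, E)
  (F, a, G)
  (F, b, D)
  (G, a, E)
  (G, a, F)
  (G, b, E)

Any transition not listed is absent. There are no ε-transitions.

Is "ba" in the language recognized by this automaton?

Start in {D}.
Read 'b': {D} → {E}.
Read 'a': {E} → ∅.
The final set ∅ contains no accepting state.

No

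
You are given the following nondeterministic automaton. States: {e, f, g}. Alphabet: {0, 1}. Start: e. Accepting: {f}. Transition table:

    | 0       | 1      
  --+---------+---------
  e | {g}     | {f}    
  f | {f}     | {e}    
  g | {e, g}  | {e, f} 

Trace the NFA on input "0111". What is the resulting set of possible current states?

{e, f}

Start in {e}.
Read '0': {e} → {g}.
Read '1': {g} → {e, f}.
Read '1': {e, f} → {e, f}.
Read '1': {e, f} → {e, f}.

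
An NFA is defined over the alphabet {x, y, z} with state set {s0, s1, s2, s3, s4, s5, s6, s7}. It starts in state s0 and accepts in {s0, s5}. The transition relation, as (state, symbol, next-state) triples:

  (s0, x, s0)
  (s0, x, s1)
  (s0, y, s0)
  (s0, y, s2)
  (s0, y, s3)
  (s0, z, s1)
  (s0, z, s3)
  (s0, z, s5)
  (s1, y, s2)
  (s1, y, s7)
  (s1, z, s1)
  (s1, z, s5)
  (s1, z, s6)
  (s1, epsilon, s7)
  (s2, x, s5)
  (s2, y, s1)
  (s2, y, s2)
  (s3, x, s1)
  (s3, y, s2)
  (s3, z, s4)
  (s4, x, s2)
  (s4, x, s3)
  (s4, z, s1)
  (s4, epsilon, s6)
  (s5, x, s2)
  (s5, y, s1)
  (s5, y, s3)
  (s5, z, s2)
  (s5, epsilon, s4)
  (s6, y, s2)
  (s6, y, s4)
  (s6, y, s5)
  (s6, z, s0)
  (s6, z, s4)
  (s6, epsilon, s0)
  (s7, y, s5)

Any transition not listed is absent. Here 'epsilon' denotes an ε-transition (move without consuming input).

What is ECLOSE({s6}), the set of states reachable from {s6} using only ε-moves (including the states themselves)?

{s0, s6}

Begin with {s6}.
ε-move s6 → s0; add s0.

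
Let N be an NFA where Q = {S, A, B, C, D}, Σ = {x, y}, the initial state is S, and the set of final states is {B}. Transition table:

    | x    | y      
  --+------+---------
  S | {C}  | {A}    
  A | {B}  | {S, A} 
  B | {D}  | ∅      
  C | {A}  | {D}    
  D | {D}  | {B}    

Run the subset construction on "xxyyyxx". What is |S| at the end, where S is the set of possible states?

Start in {S}.
Read 'x': {S} → {C}.
Read 'x': {C} → {A}.
Read 'y': {A} → {S, A}.
Read 'y': {S, A} → {S, A}.
Read 'y': {S, A} → {S, A}.
Read 'x': {S, A} → {B, C}.
Read 'x': {B, C} → {A, D}.
That set has 2 states.

2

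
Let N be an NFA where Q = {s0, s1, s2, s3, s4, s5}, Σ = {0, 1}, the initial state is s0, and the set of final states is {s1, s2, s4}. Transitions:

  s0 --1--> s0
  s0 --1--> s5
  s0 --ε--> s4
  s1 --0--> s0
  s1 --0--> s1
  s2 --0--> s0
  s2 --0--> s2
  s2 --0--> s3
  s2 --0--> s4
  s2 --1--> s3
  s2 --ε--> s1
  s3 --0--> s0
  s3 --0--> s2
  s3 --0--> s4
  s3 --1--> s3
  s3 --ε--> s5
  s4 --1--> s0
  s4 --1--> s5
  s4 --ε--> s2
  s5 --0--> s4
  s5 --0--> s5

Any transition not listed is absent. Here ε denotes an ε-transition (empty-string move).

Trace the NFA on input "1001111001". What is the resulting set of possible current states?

{s0, s1, s2, s3, s4, s5}

Start: ε-closure({s0}) = {s0, s1, s2, s4}.
Read '1': {s0, s1, s2, s4} → {s0, s1, s2, s3, s4, s5}.
Read '0': {s0, s1, s2, s3, s4, s5} → {s0, s1, s2, s3, s4, s5}.
Read '0': {s0, s1, s2, s3, s4, s5} → {s0, s1, s2, s3, s4, s5}.
Read '1': {s0, s1, s2, s3, s4, s5} → {s0, s1, s2, s3, s4, s5}.
Read '1': {s0, s1, s2, s3, s4, s5} → {s0, s1, s2, s3, s4, s5}.
Read '1': {s0, s1, s2, s3, s4, s5} → {s0, s1, s2, s3, s4, s5}.
Read '1': {s0, s1, s2, s3, s4, s5} → {s0, s1, s2, s3, s4, s5}.
Read '0': {s0, s1, s2, s3, s4, s5} → {s0, s1, s2, s3, s4, s5}.
Read '0': {s0, s1, s2, s3, s4, s5} → {s0, s1, s2, s3, s4, s5}.
Read '1': {s0, s1, s2, s3, s4, s5} → {s0, s1, s2, s3, s4, s5}.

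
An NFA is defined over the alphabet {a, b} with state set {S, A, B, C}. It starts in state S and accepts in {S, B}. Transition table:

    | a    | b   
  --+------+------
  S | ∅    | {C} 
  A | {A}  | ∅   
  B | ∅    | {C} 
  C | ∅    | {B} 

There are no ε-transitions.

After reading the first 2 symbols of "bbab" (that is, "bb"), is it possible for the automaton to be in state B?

Yes

Start in {S}.
Read 'b': {S} → {C}.
Read 'b': {C} → {B}.
State B is in {B}.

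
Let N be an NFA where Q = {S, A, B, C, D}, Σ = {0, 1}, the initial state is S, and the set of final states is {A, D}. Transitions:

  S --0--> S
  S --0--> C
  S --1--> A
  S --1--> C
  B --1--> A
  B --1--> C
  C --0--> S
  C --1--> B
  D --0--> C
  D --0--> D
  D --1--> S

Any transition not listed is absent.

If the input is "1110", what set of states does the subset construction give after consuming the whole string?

{S}

Start in {S}.
Read '1': {S} → {A, C}.
Read '1': {A, C} → {B}.
Read '1': {B} → {A, C}.
Read '0': {A, C} → {S}.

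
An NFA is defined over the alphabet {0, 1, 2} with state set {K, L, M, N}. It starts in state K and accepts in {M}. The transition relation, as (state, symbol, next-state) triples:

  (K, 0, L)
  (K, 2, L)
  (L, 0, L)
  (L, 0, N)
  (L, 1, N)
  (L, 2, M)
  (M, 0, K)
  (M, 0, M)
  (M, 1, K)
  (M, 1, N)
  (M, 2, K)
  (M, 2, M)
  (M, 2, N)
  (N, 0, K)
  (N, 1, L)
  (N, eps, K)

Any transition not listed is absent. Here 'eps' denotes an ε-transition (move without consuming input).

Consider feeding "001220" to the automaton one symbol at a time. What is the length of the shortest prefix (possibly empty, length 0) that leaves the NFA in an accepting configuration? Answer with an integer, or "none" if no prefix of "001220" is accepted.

4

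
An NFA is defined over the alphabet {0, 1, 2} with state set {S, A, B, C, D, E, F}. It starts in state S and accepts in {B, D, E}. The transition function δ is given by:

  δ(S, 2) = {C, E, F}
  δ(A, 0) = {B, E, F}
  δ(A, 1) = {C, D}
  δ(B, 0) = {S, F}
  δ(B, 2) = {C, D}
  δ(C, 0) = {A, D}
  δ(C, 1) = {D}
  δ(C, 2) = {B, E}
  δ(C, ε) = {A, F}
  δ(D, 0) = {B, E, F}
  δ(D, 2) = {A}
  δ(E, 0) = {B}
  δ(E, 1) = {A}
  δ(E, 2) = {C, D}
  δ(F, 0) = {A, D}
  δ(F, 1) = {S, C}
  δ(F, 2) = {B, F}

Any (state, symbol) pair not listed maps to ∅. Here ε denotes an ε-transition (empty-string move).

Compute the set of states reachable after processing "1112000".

∅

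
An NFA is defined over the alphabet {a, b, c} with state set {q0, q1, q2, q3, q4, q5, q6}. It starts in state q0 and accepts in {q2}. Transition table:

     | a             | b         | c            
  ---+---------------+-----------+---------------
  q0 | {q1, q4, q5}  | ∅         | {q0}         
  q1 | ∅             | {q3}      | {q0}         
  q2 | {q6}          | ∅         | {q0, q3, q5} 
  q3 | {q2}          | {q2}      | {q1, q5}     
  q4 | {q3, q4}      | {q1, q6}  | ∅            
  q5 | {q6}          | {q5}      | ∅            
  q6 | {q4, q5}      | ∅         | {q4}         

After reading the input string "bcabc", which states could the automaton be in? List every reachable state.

Start in {q0}.
Read 'b': q0→∅; now ∅.
The set is empty and remains empty for the remaining 4 symbols.

∅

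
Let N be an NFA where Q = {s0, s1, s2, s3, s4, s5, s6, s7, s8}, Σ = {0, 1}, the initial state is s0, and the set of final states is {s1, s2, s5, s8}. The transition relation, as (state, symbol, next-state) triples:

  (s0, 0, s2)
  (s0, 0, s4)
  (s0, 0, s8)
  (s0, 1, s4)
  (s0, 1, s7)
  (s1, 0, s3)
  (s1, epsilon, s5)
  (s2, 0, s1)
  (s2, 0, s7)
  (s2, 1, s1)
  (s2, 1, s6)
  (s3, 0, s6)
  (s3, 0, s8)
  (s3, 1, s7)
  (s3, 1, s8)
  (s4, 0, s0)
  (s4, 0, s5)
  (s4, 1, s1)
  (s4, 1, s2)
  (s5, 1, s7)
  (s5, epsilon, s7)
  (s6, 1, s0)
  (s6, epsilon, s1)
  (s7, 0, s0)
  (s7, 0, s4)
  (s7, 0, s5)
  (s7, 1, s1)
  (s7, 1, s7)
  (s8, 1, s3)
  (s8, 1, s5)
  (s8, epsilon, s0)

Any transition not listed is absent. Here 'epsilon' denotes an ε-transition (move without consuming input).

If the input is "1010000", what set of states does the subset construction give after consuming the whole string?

{s0, s1, s2, s3, s4, s5, s6, s7, s8}

Start in {s0}.
Read '1': s0→{s4, s7}; now {s4, s7}.
Read '0': s4→{s0, s5}, s7→{s0, s4, s5}; union {s0, s4, s5}; ε-closure = {s0, s4, s5, s7}.
Read '1': s0→{s4, s7}, s4→{s1, s2}, s5→{s7}, s7→{s1, s7}; union {s1, s2, s4, s7}; ε-closure = {s1, s2, s4, s5, s7}.
Read '0': s1→{s3}, s2→{s1, s7}, s4→{s0, s5}, s5→∅, s7→{s0, s4, s5}; now {s0, s1, s3, s4, s5, s7}.
Read '0': s0→{s2, s4, s8}, s1→{s3}, s3→{s6, s8}, s4→{s0, s5}, s5→∅, s7→{s0, s4, s5}; union {s0, s2, s3, s4, s5, s6, s8}; ε-closure = {s0, s1, s2, s3, s4, s5, s6, s7, s8}.
Read '0': s0→{s2, s4, s8}, s1→{s3}, s2→{s1, s7}, s3→{s6, s8}, s4→{s0, s5}, s5→∅, s6→∅, s7→{s0, s4, s5}, s8→∅; now {s0, s1, s2, s3, s4, s5, s6, s7, s8}.
Read '0': s0→{s2, s4, s8}, s1→{s3}, s2→{s1, s7}, s3→{s6, s8}, s4→{s0, s5}, s5→∅, s6→∅, s7→{s0, s4, s5}, s8→∅; now {s0, s1, s2, s3, s4, s5, s6, s7, s8}.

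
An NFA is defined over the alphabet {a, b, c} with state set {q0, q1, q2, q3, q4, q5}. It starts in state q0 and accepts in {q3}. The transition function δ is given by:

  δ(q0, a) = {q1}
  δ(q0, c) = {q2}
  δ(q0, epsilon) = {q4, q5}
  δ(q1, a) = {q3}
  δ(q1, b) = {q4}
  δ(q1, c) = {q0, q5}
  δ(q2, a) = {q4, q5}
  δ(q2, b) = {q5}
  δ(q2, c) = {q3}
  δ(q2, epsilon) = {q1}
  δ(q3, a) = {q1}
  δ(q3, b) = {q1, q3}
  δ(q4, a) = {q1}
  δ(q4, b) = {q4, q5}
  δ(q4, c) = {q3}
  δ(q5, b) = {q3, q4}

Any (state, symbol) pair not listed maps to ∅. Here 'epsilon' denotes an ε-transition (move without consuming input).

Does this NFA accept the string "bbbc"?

Yes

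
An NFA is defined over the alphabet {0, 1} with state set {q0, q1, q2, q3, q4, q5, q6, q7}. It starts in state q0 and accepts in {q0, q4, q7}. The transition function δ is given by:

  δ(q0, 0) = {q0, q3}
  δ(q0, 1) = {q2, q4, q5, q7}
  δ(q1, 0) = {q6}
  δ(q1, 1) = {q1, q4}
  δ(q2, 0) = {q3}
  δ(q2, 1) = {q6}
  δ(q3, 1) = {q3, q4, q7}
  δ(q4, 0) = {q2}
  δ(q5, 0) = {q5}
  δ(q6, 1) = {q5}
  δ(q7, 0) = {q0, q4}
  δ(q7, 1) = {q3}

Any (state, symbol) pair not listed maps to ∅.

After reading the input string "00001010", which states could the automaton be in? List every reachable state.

Start in {q0}.
Read '0': q0→{q0, q3}; now {q0, q3}.
Read '0': q0→{q0, q3}, q3→∅; now {q0, q3}.
Read '0': q0→{q0, q3}, q3→∅; now {q0, q3}.
Read '0': q0→{q0, q3}, q3→∅; now {q0, q3}.
Read '1': q0→{q2, q4, q5, q7}, q3→{q3, q4, q7}; now {q2, q3, q4, q5, q7}.
Read '0': q2→{q3}, q3→∅, q4→{q2}, q5→{q5}, q7→{q0, q4}; now {q0, q2, q3, q4, q5}.
Read '1': q0→{q2, q4, q5, q7}, q2→{q6}, q3→{q3, q4, q7}, q4→∅, q5→∅; now {q2, q3, q4, q5, q6, q7}.
Read '0': q2→{q3}, q3→∅, q4→{q2}, q5→{q5}, q6→∅, q7→{q0, q4}; now {q0, q2, q3, q4, q5}.

{q0, q2, q3, q4, q5}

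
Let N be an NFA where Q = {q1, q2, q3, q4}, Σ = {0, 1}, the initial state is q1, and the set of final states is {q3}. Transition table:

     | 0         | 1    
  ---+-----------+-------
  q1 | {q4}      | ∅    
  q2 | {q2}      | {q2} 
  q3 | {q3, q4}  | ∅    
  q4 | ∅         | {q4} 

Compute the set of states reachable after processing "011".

{q4}

Start in {q1}.
Read '0': q1→{q4}; now {q4}.
Read '1': q4→{q4}; now {q4}.
Read '1': q4→{q4}; now {q4}.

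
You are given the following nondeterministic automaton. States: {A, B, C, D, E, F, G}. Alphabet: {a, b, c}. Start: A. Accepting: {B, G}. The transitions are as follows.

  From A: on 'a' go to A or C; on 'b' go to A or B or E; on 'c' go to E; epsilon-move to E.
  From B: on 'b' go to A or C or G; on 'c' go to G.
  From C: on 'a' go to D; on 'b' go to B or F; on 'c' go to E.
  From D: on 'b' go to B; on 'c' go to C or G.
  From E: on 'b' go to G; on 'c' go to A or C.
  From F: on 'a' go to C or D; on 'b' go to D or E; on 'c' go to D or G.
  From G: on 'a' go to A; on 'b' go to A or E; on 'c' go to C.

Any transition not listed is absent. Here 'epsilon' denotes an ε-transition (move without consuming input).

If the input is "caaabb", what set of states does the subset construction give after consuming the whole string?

Start: ε-closure({A}) = {A, E}.
Read 'c': A→{E}, E→{A, C}; now {A, C, E}.
Read 'a': A→{A, C}, C→{D}, E→∅; union {A, C, D}; ε-closure = {A, C, D, E}.
Read 'a': A→{A, C}, C→{D}, D→∅, E→∅; union {A, C, D}; ε-closure = {A, C, D, E}.
Read 'a': A→{A, C}, C→{D}, D→∅, E→∅; union {A, C, D}; ε-closure = {A, C, D, E}.
Read 'b': A→{A, B, E}, C→{B, F}, D→{B}, E→{G}; now {A, B, E, F, G}.
Read 'b': A→{A, B, E}, B→{A, C, G}, E→{G}, F→{D, E}, G→{A, E}; now {A, B, C, D, E, G}.

{A, B, C, D, E, G}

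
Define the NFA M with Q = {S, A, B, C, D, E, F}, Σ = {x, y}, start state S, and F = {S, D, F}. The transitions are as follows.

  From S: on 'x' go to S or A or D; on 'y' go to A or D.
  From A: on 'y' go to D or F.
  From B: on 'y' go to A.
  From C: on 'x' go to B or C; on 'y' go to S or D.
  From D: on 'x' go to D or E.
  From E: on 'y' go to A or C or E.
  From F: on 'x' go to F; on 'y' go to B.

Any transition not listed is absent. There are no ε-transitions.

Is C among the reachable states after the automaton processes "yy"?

No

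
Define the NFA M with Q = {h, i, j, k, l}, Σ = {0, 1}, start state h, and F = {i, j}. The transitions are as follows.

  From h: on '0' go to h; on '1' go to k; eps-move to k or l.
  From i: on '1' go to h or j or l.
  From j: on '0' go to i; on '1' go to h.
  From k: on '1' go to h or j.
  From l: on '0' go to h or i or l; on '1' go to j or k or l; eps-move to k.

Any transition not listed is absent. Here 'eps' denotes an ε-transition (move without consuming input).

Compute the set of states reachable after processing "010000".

{h, i, k, l}

Start: ε-closure({h}) = {h, k, l}.
Read '0': h→{h}, k→∅, l→{h, i, l}; union {h, i, l}; ε-closure = {h, i, k, l}.
Read '1': h→{k}, i→{h, j, l}, k→{h, j}, l→{j, k, l}; now {h, j, k, l}.
Read '0': h→{h}, j→{i}, k→∅, l→{h, i, l}; union {h, i, l}; ε-closure = {h, i, k, l}.
Read '0': h→{h}, i→∅, k→∅, l→{h, i, l}; union {h, i, l}; ε-closure = {h, i, k, l}.
Read '0': h→{h}, i→∅, k→∅, l→{h, i, l}; union {h, i, l}; ε-closure = {h, i, k, l}.
Read '0': h→{h}, i→∅, k→∅, l→{h, i, l}; union {h, i, l}; ε-closure = {h, i, k, l}.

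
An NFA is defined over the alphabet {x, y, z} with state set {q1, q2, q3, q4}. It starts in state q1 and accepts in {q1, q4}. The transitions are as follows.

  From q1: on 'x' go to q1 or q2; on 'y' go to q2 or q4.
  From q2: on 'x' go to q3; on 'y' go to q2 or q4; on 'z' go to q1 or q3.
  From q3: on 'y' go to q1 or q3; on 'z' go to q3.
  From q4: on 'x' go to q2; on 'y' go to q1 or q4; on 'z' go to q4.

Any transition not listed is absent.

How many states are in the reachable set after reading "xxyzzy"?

Start in {q1}.
Read 'x': q1→{q1, q2}; now {q1, q2}.
Read 'x': q1→{q1, q2}, q2→{q3}; now {q1, q2, q3}.
Read 'y': q1→{q2, q4}, q2→{q2, q4}, q3→{q1, q3}; now {q1, q2, q3, q4}.
Read 'z': q1→∅, q2→{q1, q3}, q3→{q3}, q4→{q4}; now {q1, q3, q4}.
Read 'z': q1→∅, q3→{q3}, q4→{q4}; now {q3, q4}.
Read 'y': q3→{q1, q3}, q4→{q1, q4}; now {q1, q3, q4}.
That set has 3 states.

3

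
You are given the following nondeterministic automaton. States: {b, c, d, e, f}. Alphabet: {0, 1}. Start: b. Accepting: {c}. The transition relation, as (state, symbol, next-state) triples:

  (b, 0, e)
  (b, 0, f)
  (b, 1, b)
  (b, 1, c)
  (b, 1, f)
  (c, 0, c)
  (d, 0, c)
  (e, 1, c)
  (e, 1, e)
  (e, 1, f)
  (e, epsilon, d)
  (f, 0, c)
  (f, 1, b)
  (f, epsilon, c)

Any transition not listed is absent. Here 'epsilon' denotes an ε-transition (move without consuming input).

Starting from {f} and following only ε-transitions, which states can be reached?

Begin with {f}.
ε-move f → c; add c.

{c, f}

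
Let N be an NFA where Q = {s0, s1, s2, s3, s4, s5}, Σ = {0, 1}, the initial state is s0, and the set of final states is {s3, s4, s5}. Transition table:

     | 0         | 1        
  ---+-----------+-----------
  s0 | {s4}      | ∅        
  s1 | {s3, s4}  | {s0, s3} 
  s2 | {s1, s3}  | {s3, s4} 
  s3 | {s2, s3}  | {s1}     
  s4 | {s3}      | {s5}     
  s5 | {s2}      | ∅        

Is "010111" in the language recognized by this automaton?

Start in {s0}.
Read '0': {s0} → {s4}.
Read '1': {s4} → {s5}.
Read '0': {s5} → {s2}.
Read '1': {s2} → {s3, s4}.
Read '1': {s3, s4} → {s1, s5}.
Read '1': {s1, s5} → {s0, s3}.
The final set {s0, s3} contains the accepting state s3.

Yes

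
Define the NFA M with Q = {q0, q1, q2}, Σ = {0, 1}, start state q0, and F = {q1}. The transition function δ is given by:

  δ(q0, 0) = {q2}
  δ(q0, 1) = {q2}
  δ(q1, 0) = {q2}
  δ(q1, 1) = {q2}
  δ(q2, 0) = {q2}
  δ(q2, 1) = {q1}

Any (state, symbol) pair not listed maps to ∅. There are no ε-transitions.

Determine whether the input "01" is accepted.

Yes

Start in {q0}.
Read '0': {q0} → {q2}.
Read '1': {q2} → {q1}.
The final set {q1} contains the accepting state q1.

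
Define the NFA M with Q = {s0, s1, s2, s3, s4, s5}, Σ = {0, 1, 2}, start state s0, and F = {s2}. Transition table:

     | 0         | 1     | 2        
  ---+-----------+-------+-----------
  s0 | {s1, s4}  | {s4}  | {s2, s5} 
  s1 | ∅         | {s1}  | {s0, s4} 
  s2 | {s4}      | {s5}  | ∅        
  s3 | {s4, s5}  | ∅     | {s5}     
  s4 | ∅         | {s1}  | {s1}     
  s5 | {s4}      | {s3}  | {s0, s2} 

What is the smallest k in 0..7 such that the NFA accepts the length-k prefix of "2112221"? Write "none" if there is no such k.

1

Start in {s0}.
Read '2': s0→{s2, s5}; now {s2, s5}.
None of the earlier sets intersect F, but {s2, s5} does.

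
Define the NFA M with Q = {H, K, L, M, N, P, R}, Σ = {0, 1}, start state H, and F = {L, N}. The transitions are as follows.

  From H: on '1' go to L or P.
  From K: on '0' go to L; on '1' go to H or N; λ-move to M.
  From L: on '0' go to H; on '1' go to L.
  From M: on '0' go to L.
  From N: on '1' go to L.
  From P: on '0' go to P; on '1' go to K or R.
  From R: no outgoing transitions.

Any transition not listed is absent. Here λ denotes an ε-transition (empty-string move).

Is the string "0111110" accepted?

Start in {H}.
Read '0': {H} → ∅.
The set is empty and remains empty for the remaining 6 symbols.
The final set ∅ contains no accepting state.

No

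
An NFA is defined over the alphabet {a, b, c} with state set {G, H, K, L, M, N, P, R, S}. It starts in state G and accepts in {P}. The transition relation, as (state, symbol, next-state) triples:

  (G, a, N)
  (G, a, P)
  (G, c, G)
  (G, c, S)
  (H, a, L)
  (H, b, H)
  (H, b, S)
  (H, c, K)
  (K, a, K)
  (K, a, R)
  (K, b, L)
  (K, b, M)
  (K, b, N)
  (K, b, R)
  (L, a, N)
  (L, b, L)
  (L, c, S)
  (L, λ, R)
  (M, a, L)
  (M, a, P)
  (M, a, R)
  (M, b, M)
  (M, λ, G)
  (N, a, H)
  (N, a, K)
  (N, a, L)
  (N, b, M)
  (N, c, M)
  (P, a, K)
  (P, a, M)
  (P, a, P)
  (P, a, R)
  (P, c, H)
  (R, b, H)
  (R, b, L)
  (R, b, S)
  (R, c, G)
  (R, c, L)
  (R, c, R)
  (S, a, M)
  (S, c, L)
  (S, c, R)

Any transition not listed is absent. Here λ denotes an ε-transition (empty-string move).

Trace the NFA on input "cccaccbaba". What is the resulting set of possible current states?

{G, H, K, L, M, N, P, R}

Start in {G}.
Read 'c': G→{G, S}; now {G, S}.
Read 'c': G→{G, S}, S→{L, R}; now {G, L, R, S}.
Read 'c': G→{G, S}, L→{S}, R→{G, L, R}, S→{L, R}; now {G, L, R, S}.
Read 'a': G→{N, P}, L→{N}, R→∅, S→{M}; union {M, N, P}; ε-closure = {G, M, N, P}.
Read 'c': G→{G, S}, M→∅, N→{M}, P→{H}; now {G, H, M, S}.
Read 'c': G→{G, S}, H→{K}, M→∅, S→{L, R}; now {G, K, L, R, S}.
Read 'b': G→∅, K→{L, M, N, R}, L→{L}, R→{H, L, S}, S→∅; union {H, L, M, N, R, S}; ε-closure = {G, H, L, M, N, R, S}.
Read 'a': G→{N, P}, H→{L}, L→{N}, M→{L, P, R}, N→{H, K, L}, R→∅, S→{M}; union {H, K, L, M, N, P, R}; ε-closure = {G, H, K, L, M, N, P, R}.
Read 'b': G→∅, H→{H, S}, K→{L, M, N, R}, L→{L}, M→{M}, N→{M}, P→∅, R→{H, L, S}; union {H, L, M, N, R, S}; ε-closure = {G, H, L, M, N, R, S}.
Read 'a': G→{N, P}, H→{L}, L→{N}, M→{L, P, R}, N→{H, K, L}, R→∅, S→{M}; union {H, K, L, M, N, P, R}; ε-closure = {G, H, K, L, M, N, P, R}.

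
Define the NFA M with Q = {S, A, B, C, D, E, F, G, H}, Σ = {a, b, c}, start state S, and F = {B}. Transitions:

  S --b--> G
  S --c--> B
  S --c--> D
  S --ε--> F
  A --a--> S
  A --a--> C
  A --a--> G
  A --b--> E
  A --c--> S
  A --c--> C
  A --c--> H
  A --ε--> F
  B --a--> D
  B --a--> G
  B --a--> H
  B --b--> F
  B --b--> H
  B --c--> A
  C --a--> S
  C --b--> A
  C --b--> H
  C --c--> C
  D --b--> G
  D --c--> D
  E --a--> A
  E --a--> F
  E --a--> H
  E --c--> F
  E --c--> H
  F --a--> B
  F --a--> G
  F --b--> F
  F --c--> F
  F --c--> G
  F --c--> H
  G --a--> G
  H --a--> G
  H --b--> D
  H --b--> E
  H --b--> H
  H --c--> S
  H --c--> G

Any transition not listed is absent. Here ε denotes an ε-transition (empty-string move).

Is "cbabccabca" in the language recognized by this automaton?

Yes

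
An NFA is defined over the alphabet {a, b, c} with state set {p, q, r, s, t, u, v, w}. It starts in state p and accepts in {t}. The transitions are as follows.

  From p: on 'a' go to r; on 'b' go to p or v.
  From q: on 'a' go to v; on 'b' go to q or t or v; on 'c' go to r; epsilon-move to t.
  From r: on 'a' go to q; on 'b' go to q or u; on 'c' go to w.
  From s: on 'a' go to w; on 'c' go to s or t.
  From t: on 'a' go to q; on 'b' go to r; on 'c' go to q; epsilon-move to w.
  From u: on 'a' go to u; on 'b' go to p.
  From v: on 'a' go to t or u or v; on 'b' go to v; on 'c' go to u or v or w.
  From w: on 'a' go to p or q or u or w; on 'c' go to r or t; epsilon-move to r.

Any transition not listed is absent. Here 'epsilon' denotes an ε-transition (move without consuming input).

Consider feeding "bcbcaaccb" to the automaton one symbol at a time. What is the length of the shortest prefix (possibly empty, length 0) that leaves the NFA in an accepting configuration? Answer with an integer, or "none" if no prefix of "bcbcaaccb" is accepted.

3

Start in {p}.
Read 'b': p→{p, v}; now {p, v}.
Read 'c': p→∅, v→{u, v, w}; union {u, v, w}; ε-closure = {r, u, v, w}.
Read 'b': r→{q, u}, u→{p}, v→{v}, w→∅; union {p, q, u, v}; ε-closure = {p, q, r, t, u, v, w}.
None of the earlier sets intersect F, but {p, q, r, t, u, v, w} does.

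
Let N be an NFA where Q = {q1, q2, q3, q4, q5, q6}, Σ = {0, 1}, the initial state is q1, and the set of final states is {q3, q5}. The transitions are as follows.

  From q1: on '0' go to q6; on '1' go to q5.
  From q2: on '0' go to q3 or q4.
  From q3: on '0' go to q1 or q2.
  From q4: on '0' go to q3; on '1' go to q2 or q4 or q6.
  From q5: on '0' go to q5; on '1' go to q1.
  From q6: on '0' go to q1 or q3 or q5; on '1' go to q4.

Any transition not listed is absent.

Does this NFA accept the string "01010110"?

Start in {q1}.
Read '0': {q1} → {q6}.
Read '1': {q6} → {q4}.
Read '0': {q4} → {q3}.
Read '1': {q3} → ∅.
The set is empty and remains empty for the remaining 4 symbols.
The final set ∅ contains no accepting state.

No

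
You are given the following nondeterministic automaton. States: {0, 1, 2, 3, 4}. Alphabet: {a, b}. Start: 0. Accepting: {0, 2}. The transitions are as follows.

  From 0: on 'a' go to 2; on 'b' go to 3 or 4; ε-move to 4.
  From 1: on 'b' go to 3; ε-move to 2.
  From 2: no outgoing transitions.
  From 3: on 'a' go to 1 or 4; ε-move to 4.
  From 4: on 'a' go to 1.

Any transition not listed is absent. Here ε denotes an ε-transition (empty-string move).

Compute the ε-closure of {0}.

{0, 4}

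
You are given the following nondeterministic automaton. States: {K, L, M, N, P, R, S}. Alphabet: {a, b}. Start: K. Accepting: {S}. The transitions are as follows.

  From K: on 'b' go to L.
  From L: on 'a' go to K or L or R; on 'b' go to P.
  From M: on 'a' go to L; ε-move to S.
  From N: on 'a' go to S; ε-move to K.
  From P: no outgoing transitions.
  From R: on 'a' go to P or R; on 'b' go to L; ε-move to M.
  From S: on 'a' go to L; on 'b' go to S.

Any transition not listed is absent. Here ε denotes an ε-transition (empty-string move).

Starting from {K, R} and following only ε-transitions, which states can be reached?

Begin with {K, R}.
ε-move R → M; add M.
ε-move M → S; add S.

{K, M, R, S}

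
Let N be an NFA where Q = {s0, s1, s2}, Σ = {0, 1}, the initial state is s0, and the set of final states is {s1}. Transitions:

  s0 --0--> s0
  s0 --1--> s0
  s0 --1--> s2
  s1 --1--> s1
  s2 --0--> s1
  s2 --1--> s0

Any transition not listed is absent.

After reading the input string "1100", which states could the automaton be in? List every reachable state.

{s0}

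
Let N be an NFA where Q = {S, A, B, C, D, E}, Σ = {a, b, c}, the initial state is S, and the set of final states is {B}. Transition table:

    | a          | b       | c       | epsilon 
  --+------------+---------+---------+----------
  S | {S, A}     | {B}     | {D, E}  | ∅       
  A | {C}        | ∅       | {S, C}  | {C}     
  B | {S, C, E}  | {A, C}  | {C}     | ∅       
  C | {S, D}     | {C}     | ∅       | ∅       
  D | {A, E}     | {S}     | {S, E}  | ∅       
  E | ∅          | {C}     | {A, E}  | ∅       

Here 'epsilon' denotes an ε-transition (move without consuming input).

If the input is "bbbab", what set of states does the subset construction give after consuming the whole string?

{S, B}

Start in {S}.
Read 'b': {S} → {B}.
Read 'b': {B} → {A, C}.
Read 'b': {A, C} → {C}.
Read 'a': {C} → {S, D}.
Read 'b': {S, D} → {S, B}.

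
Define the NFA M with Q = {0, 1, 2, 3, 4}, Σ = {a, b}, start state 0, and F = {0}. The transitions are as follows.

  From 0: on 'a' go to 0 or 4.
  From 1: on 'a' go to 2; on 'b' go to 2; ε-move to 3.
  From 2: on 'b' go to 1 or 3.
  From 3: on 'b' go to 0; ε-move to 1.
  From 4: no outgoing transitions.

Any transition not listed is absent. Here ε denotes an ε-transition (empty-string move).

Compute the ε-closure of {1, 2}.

Begin with {1, 2}.
ε-move 1 → 3; add 3.

{1, 2, 3}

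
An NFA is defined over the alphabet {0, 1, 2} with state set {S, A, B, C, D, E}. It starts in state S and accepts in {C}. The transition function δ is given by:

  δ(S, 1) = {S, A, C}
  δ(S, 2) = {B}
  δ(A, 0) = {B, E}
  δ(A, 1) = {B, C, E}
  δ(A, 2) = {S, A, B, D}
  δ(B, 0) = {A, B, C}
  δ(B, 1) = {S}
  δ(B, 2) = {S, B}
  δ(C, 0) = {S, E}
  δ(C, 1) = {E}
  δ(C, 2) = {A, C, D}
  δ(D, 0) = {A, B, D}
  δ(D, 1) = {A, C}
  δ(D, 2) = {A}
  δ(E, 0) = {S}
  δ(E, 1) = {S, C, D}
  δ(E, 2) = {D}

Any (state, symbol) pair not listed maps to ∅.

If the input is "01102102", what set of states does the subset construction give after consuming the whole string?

Start in {S}.
Read '0': S→∅; now ∅.
The set is empty and remains empty for the remaining 7 symbols.

∅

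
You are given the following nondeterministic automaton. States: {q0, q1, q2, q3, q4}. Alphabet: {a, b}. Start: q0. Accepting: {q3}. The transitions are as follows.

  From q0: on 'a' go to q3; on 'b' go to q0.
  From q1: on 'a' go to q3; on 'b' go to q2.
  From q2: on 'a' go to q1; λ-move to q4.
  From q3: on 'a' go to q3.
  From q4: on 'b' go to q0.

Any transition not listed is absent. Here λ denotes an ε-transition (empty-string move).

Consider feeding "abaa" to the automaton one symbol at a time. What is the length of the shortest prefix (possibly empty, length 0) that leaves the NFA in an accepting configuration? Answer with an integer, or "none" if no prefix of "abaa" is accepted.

1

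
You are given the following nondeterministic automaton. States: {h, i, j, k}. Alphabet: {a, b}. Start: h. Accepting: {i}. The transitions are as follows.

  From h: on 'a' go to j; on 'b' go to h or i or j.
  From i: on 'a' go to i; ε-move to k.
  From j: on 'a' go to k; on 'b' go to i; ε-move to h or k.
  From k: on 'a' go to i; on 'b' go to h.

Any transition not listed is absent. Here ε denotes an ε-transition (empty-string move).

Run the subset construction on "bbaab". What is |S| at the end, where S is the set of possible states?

4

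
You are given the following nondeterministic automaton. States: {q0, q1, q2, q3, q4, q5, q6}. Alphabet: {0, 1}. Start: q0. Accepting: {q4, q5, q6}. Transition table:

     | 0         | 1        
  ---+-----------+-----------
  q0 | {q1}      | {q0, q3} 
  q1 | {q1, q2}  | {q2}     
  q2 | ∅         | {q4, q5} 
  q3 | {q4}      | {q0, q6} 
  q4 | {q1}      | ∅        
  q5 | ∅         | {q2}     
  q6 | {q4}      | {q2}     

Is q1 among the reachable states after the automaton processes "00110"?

Start in {q0}.
Read '0': q0→{q1}; now {q1}.
Read '0': q1→{q1, q2}; now {q1, q2}.
Read '1': q1→{q2}, q2→{q4, q5}; now {q2, q4, q5}.
Read '1': q2→{q4, q5}, q4→∅, q5→{q2}; now {q2, q4, q5}.
Read '0': q2→∅, q4→{q1}, q5→∅; now {q1}.
State q1 is in {q1}.

Yes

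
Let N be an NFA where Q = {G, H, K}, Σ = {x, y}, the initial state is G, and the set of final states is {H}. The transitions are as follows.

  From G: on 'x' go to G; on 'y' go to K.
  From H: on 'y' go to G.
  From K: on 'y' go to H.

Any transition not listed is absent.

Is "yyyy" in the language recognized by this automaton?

No

Start in {G}.
Read 'y': {G} → {K}.
Read 'y': {K} → {H}.
Read 'y': {H} → {G}.
Read 'y': {G} → {K}.
The final set {K} contains no accepting state.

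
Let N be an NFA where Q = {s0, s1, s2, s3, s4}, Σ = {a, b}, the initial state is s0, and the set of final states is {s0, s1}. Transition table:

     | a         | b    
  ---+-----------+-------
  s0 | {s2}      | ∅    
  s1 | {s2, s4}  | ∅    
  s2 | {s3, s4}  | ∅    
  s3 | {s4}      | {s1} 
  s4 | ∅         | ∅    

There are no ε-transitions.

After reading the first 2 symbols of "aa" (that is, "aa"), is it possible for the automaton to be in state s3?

Yes

Start in {s0}.
Read 'a': s0→{s2}; now {s2}.
Read 'a': s2→{s3, s4}; now {s3, s4}.
State s3 is in {s3, s4}.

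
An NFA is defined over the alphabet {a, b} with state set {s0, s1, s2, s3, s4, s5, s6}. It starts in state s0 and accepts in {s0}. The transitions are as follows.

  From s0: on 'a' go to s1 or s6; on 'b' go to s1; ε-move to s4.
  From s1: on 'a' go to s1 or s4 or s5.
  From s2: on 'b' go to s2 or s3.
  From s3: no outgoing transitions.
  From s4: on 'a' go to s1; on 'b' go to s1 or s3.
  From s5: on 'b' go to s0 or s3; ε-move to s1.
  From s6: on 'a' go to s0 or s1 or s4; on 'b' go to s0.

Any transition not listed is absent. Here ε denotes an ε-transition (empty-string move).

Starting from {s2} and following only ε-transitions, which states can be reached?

{s2}

Begin with {s2}.
No ε-moves leave this set, so the closure equals the set itself.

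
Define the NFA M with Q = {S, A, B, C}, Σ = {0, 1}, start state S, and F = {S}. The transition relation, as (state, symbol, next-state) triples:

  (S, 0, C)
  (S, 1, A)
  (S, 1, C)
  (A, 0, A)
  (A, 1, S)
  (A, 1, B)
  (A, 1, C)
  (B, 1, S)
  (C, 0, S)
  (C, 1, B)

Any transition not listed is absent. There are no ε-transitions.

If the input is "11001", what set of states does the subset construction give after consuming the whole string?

{A, B, C}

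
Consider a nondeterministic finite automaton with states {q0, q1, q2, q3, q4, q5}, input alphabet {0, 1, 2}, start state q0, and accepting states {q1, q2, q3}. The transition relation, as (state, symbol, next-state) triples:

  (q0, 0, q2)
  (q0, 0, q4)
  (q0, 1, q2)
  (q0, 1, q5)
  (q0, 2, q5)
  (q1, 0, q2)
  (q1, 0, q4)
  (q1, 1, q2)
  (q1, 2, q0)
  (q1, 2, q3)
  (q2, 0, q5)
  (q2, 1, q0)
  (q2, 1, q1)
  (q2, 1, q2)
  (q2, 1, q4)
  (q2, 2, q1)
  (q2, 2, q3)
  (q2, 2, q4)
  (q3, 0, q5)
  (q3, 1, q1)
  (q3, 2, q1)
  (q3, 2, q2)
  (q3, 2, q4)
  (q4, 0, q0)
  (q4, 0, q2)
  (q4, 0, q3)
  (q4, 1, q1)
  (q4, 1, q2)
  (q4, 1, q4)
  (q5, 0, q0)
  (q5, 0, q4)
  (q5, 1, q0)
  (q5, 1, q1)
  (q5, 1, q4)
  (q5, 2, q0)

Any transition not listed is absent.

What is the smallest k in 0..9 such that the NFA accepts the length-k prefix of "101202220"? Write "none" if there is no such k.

Start in {q0}.
Read '1': q0→{q2, q5}; now {q2, q5}.
None of the earlier sets intersect F, but {q2, q5} does.

1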